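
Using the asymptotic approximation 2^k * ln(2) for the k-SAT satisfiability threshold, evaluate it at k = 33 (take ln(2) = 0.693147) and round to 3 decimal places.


Using the asymptotic formula: threshold ~ 2^k * ln(2).
2^33 = 8589934592.
8589934592 * 0.693147 = 5954087392.641.

5954087392.641


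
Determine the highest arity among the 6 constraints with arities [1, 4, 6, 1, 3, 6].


The arities are: 1, 4, 6, 1, 3, 6.
Scan for the maximum value.
Maximum arity = 6.

6


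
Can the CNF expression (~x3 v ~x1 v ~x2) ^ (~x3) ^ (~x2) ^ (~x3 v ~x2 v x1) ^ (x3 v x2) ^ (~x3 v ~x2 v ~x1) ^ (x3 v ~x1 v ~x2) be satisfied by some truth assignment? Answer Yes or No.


Check all 8 possible truth assignments.
Number of satisfying assignments found: 0.
The formula is unsatisfiable.

No


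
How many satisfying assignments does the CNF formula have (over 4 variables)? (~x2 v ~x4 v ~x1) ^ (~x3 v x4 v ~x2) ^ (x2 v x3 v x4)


Enumerate all 16 truth assignments over 4 variables.
Test each against every clause.
Satisfying assignments found: 10.

10


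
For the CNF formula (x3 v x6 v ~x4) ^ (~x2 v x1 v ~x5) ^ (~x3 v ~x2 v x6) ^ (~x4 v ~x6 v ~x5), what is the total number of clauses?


Each group enclosed in parentheses joined by ^ is one clause.
Counting the conjuncts: 4 clauses.

4


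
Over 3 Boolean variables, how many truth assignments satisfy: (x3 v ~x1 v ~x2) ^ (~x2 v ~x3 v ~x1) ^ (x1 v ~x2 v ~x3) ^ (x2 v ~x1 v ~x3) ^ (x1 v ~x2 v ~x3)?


Enumerate all 8 truth assignments over 3 variables.
Test each against every clause.
Satisfying assignments found: 4.

4


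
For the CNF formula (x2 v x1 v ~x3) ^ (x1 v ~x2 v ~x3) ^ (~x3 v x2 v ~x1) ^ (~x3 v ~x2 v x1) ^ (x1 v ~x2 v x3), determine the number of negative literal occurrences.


Scan each clause for negated literals.
Clause 1: 1 negative; Clause 2: 2 negative; Clause 3: 2 negative; Clause 4: 2 negative; Clause 5: 1 negative.
Total negative literal occurrences = 8.

8


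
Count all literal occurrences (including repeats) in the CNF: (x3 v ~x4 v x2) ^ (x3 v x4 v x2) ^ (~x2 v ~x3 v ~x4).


Clause lengths: 3, 3, 3.
Sum = 3 + 3 + 3 = 9.

9


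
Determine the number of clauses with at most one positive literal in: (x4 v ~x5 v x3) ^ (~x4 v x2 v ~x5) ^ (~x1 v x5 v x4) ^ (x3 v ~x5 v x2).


A Horn clause has at most one positive literal.
Clause 1: 2 positive lit(s) -> not Horn
Clause 2: 1 positive lit(s) -> Horn
Clause 3: 2 positive lit(s) -> not Horn
Clause 4: 2 positive lit(s) -> not Horn
Total Horn clauses = 1.

1


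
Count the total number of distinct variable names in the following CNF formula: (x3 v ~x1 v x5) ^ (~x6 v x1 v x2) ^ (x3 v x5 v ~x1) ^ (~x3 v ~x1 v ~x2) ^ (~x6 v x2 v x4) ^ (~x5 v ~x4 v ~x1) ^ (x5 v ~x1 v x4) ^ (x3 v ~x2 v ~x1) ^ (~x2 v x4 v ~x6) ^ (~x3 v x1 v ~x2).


Identify each distinct variable in the formula.
Variables found: x1, x2, x3, x4, x5, x6.
Total distinct variables = 6.

6


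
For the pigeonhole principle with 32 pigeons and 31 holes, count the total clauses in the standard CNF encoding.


The PHP encoding has two parts:
1) At-least-one-hole clauses: 32 (one per pigeon, each with 31 literals).
2) At-most-one-pigeon-per-hole clauses: 31 holes * C(32,2) = 31 * 496 = 15376.
Total clauses = 32 + 15376 = 15408.

15408


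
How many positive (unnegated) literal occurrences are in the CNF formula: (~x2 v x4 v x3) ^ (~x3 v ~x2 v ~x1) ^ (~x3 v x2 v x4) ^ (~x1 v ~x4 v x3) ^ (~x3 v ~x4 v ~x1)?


Scan each clause for unnegated literals.
Clause 1: 2 positive; Clause 2: 0 positive; Clause 3: 2 positive; Clause 4: 1 positive; Clause 5: 0 positive.
Total positive literal occurrences = 5.

5


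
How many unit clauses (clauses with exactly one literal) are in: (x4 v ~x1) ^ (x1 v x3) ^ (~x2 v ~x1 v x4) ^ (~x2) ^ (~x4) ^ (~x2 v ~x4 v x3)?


A unit clause contains exactly one literal.
Unit clauses found: (~x2), (~x4).
Count = 2.

2


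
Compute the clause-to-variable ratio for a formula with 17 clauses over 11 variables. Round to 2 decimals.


Clause-to-variable ratio = clauses / variables.
17 / 11 = 1.55.

1.55


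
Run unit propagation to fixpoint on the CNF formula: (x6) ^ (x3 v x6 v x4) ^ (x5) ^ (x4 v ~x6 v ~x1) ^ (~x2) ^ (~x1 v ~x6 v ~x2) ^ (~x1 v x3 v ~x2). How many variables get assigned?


Unit propagation repeatedly assigns the literal in any unit clause, then simplifies.
Assignments in order: x6 = T, x5 = T, x2 = F.
No further unit clauses remain.
Total variables assigned = 3.

3


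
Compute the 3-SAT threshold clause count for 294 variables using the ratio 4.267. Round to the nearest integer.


The 3-SAT phase transition occurs at approximately 4.267 clauses per variable.
m = 4.267 * 294 = 1254.498.
Rounded to nearest integer: 1254.

1254


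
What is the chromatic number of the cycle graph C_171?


An odd cycle cannot be 2-colored: alternating two colors around the cycle returns to the start with a conflict.
Since 171 is odd, three colors are required (and three suffice).
Chromatic number = 3.

3


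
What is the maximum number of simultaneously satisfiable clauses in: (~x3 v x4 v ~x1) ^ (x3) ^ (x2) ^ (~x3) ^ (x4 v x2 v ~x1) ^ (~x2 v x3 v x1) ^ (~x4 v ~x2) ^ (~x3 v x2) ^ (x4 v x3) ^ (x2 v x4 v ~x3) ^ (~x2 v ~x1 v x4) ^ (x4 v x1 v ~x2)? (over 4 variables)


Enumerate all 16 truth assignments.
For each, count how many of the 12 clauses are satisfied.
The formula is not fully satisfiable, so the maximum is below 12.
Maximum simultaneously satisfiable clauses = 10.

10


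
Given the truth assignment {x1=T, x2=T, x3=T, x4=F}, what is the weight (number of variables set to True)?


The weight is the number of variables assigned True.
True variables: x1, x2, x3.
Weight = 3.

3


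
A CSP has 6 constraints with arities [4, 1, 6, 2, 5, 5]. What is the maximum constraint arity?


The arities are: 4, 1, 6, 2, 5, 5.
Scan for the maximum value.
Maximum arity = 6.

6


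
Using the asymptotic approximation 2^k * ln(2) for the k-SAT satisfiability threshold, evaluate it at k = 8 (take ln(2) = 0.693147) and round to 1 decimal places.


Using the asymptotic formula: threshold ~ 2^k * ln(2).
2^8 = 256.
256 * 0.693147 = 177.4.

177.4


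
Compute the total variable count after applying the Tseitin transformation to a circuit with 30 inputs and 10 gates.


The Tseitin transformation introduces one auxiliary variable per gate.
Total variables = inputs + gates = 30 + 10 = 40.

40


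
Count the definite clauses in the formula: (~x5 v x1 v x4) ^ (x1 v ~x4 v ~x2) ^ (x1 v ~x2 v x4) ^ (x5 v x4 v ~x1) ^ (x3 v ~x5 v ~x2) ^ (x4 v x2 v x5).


A definite clause has exactly one positive literal.
Clause 1: 2 positive -> not definite
Clause 2: 1 positive -> definite
Clause 3: 2 positive -> not definite
Clause 4: 2 positive -> not definite
Clause 5: 1 positive -> definite
Clause 6: 3 positive -> not definite
Definite clause count = 2.

2


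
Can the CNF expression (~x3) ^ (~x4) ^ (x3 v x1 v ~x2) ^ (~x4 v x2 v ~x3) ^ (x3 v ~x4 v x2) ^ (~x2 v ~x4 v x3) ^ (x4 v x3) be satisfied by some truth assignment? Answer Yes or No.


Check all 16 possible truth assignments.
Number of satisfying assignments found: 0.
The formula is unsatisfiable.

No


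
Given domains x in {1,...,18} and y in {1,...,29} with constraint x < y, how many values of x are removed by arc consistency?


For the constraint x < y, x needs a supporting value in y's domain.
x can be at most 28 (one less than y's maximum).
Valid x values from domain: 18 out of 18.
Pruned = 18 - 18 = 0.

0


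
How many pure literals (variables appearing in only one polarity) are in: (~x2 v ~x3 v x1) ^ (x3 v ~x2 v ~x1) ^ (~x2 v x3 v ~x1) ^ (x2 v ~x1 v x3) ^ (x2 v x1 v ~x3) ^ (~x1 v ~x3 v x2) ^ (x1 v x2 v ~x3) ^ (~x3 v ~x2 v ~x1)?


A pure literal appears in only one polarity across all clauses.
No pure literals found.
Count = 0.

0


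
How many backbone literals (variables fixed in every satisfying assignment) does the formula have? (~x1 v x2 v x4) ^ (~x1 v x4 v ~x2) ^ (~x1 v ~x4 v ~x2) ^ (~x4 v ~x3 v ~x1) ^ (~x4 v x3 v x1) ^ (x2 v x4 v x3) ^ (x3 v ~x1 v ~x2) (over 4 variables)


Find all satisfying assignments: 6 model(s).
Check which variables have the same value in every model.
No variable is fixed across all models.
Backbone size = 0.

0


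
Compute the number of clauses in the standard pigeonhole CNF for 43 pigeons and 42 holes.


The PHP encoding has two parts:
1) At-least-one-hole clauses: 43 (one per pigeon, each with 42 literals).
2) At-most-one-pigeon-per-hole clauses: 42 holes * C(43,2) = 42 * 903 = 37926.
Total clauses = 43 + 37926 = 37969.

37969


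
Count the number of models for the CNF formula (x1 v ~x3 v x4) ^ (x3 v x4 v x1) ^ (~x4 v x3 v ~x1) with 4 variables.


Enumerate all 16 truth assignments over 4 variables.
Test each against every clause.
Satisfying assignments found: 10.

10


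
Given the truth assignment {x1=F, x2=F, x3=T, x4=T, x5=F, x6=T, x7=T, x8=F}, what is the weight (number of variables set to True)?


The weight is the number of variables assigned True.
True variables: x3, x4, x6, x7.
Weight = 4.

4


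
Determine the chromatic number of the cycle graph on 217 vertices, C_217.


An odd cycle cannot be 2-colored: alternating two colors around the cycle returns to the start with a conflict.
Since 217 is odd, three colors are required (and three suffice).
Chromatic number = 3.

3


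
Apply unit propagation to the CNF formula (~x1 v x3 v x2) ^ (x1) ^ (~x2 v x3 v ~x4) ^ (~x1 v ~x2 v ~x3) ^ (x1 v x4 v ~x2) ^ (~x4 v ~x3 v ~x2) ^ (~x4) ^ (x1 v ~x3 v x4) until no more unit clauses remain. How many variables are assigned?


Unit propagation repeatedly assigns the literal in any unit clause, then simplifies.
Assignments in order: x1 = T, x4 = F.
No further unit clauses remain.
Total variables assigned = 2.

2


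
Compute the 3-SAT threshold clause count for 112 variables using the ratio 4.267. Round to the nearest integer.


The 3-SAT phase transition occurs at approximately 4.267 clauses per variable.
m = 4.267 * 112 = 477.904.
Rounded to nearest integer: 478.

478


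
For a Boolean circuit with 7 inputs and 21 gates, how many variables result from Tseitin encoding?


The Tseitin transformation introduces one auxiliary variable per gate.
Total variables = inputs + gates = 7 + 21 = 28.

28


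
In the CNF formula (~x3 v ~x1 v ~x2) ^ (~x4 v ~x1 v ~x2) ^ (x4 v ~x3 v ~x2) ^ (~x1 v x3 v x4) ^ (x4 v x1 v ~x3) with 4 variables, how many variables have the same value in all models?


Find all satisfying assignments: 9 model(s).
Check which variables have the same value in every model.
No variable is fixed across all models.
Backbone size = 0.

0


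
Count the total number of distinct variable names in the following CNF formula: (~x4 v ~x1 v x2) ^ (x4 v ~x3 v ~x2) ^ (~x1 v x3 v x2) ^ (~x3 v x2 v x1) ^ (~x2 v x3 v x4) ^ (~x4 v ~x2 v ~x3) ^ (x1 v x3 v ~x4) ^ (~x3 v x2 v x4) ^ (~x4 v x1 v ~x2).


Identify each distinct variable in the formula.
Variables found: x1, x2, x3, x4.
Total distinct variables = 4.

4


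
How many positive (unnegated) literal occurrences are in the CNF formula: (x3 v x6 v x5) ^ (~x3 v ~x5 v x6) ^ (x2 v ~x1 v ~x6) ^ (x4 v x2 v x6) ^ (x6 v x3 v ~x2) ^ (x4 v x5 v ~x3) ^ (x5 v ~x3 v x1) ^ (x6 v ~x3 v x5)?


Scan each clause for unnegated literals.
Clause 1: 3 positive; Clause 2: 1 positive; Clause 3: 1 positive; Clause 4: 3 positive; Clause 5: 2 positive; Clause 6: 2 positive; Clause 7: 2 positive; Clause 8: 2 positive.
Total positive literal occurrences = 16.

16


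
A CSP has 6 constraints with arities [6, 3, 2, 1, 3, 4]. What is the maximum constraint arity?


The arities are: 6, 3, 2, 1, 3, 4.
Scan for the maximum value.
Maximum arity = 6.

6


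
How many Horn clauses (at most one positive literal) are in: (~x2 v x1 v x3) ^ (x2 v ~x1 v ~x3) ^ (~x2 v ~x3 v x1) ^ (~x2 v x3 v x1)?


A Horn clause has at most one positive literal.
Clause 1: 2 positive lit(s) -> not Horn
Clause 2: 1 positive lit(s) -> Horn
Clause 3: 1 positive lit(s) -> Horn
Clause 4: 2 positive lit(s) -> not Horn
Total Horn clauses = 2.

2


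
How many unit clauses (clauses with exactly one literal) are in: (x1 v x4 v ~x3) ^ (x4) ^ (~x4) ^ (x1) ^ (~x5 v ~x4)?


A unit clause contains exactly one literal.
Unit clauses found: (x4), (~x4), (x1).
Count = 3.

3


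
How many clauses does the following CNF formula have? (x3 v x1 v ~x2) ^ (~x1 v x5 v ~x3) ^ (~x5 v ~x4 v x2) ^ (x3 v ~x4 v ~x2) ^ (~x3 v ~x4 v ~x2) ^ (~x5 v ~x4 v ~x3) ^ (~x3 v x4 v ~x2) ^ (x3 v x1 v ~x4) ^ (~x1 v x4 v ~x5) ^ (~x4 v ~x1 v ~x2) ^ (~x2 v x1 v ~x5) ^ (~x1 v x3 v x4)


Each group enclosed in parentheses joined by ^ is one clause.
Counting the conjuncts: 12 clauses.

12


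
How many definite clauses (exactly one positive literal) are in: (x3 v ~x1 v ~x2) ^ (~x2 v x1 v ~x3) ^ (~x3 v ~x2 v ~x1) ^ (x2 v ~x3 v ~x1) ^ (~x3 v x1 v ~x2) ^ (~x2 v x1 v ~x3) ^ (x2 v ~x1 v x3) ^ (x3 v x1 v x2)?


A definite clause has exactly one positive literal.
Clause 1: 1 positive -> definite
Clause 2: 1 positive -> definite
Clause 3: 0 positive -> not definite
Clause 4: 1 positive -> definite
Clause 5: 1 positive -> definite
Clause 6: 1 positive -> definite
Clause 7: 2 positive -> not definite
Clause 8: 3 positive -> not definite
Definite clause count = 5.

5


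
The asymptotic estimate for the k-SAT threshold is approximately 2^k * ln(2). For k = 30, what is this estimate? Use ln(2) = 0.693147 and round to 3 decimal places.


Using the asymptotic formula: threshold ~ 2^k * ln(2).
2^30 = 1073741824.
1073741824 * 0.693147 = 744260924.08.

744260924.08


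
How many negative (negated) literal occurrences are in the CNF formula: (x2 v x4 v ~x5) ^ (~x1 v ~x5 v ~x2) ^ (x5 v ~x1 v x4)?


Scan each clause for negated literals.
Clause 1: 1 negative; Clause 2: 3 negative; Clause 3: 1 negative.
Total negative literal occurrences = 5.

5


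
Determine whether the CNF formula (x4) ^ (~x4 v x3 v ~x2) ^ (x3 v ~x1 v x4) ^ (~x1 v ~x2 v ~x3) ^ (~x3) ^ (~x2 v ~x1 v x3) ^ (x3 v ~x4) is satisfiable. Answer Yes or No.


Check all 16 possible truth assignments.
Number of satisfying assignments found: 0.
The formula is unsatisfiable.

No


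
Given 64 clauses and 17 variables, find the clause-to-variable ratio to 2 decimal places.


Clause-to-variable ratio = clauses / variables.
64 / 17 = 3.76.

3.76


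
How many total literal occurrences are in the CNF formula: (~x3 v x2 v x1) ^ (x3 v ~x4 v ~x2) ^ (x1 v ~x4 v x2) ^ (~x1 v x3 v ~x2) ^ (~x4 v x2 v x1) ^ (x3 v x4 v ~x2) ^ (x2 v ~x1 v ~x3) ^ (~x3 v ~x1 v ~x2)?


Clause lengths: 3, 3, 3, 3, 3, 3, 3, 3.
Sum = 3 + 3 + 3 + 3 + 3 + 3 + 3 + 3 = 24.

24


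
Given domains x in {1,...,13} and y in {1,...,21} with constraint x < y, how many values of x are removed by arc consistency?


For the constraint x < y, x needs a supporting value in y's domain.
x can be at most 20 (one less than y's maximum).
Valid x values from domain: 13 out of 13.
Pruned = 13 - 13 = 0.

0


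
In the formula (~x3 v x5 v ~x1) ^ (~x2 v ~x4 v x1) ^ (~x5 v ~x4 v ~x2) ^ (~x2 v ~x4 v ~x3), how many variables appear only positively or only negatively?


A pure literal appears in only one polarity across all clauses.
Pure literals: x2 (negative only), x3 (negative only), x4 (negative only).
Count = 3.

3


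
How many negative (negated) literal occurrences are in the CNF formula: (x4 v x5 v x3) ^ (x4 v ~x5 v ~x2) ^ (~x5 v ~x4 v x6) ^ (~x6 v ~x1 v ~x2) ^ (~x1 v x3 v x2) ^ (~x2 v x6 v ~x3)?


Scan each clause for negated literals.
Clause 1: 0 negative; Clause 2: 2 negative; Clause 3: 2 negative; Clause 4: 3 negative; Clause 5: 1 negative; Clause 6: 2 negative.
Total negative literal occurrences = 10.

10


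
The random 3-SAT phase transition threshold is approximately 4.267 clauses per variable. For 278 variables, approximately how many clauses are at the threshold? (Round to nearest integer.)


The 3-SAT phase transition occurs at approximately 4.267 clauses per variable.
m = 4.267 * 278 = 1186.226.
Rounded to nearest integer: 1186.

1186


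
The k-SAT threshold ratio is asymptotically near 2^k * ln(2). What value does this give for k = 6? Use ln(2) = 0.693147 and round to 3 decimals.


Using the asymptotic formula: threshold ~ 2^k * ln(2).
2^6 = 64.
64 * 0.693147 = 44.361.

44.361


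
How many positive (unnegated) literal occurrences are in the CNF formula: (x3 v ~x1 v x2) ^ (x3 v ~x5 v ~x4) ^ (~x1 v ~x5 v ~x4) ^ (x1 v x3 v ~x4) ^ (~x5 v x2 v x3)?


Scan each clause for unnegated literals.
Clause 1: 2 positive; Clause 2: 1 positive; Clause 3: 0 positive; Clause 4: 2 positive; Clause 5: 2 positive.
Total positive literal occurrences = 7.

7


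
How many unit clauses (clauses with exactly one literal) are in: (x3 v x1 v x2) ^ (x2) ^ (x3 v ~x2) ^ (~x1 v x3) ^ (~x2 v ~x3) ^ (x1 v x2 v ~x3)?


A unit clause contains exactly one literal.
Unit clauses found: (x2).
Count = 1.

1


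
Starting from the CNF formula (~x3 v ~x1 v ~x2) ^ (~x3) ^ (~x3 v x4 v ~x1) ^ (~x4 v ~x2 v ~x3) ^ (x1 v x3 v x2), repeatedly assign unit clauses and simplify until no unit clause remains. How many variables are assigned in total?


Unit propagation repeatedly assigns the literal in any unit clause, then simplifies.
Assignments in order: x3 = F.
No further unit clauses remain.
Total variables assigned = 1.

1


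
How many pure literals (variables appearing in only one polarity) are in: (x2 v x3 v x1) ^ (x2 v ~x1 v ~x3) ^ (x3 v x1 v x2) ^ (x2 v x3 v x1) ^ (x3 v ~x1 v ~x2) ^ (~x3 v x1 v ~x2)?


A pure literal appears in only one polarity across all clauses.
No pure literals found.
Count = 0.

0


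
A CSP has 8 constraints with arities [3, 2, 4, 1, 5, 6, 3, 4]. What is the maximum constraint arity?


The arities are: 3, 2, 4, 1, 5, 6, 3, 4.
Scan for the maximum value.
Maximum arity = 6.

6


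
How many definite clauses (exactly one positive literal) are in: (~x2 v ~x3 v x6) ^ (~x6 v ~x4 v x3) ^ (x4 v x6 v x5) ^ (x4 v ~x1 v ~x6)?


A definite clause has exactly one positive literal.
Clause 1: 1 positive -> definite
Clause 2: 1 positive -> definite
Clause 3: 3 positive -> not definite
Clause 4: 1 positive -> definite
Definite clause count = 3.

3


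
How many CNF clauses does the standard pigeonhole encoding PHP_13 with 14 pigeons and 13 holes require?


The PHP encoding has two parts:
1) At-least-one-hole clauses: 14 (one per pigeon, each with 13 literals).
2) At-most-one-pigeon-per-hole clauses: 13 holes * C(14,2) = 13 * 91 = 1183.
Total clauses = 14 + 1183 = 1197.

1197


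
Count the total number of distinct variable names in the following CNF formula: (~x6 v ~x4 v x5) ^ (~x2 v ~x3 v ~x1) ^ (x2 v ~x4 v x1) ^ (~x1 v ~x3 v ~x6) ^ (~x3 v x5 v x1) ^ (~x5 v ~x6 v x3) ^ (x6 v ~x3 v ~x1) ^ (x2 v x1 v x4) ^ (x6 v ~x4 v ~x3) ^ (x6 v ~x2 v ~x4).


Identify each distinct variable in the formula.
Variables found: x1, x2, x3, x4, x5, x6.
Total distinct variables = 6.

6


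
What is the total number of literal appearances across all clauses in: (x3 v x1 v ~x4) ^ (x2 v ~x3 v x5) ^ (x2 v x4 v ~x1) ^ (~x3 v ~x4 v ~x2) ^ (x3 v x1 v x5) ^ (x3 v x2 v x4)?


Clause lengths: 3, 3, 3, 3, 3, 3.
Sum = 3 + 3 + 3 + 3 + 3 + 3 = 18.

18


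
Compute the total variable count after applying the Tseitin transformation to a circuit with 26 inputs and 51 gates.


The Tseitin transformation introduces one auxiliary variable per gate.
Total variables = inputs + gates = 26 + 51 = 77.

77


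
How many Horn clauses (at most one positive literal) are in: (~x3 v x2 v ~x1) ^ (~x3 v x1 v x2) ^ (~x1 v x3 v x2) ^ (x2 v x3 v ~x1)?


A Horn clause has at most one positive literal.
Clause 1: 1 positive lit(s) -> Horn
Clause 2: 2 positive lit(s) -> not Horn
Clause 3: 2 positive lit(s) -> not Horn
Clause 4: 2 positive lit(s) -> not Horn
Total Horn clauses = 1.

1


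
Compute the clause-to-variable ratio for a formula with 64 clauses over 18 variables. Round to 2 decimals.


Clause-to-variable ratio = clauses / variables.
64 / 18 = 3.56.

3.56


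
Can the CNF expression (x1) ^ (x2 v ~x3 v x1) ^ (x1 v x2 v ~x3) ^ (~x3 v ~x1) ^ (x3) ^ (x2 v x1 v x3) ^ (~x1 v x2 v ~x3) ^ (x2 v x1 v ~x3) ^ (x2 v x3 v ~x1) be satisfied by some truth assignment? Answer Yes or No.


Check all 8 possible truth assignments.
Number of satisfying assignments found: 0.
The formula is unsatisfiable.

No


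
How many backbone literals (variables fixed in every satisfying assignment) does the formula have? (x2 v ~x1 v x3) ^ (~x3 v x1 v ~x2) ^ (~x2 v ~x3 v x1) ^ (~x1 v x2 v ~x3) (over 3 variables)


Find all satisfying assignments: 5 model(s).
Check which variables have the same value in every model.
No variable is fixed across all models.
Backbone size = 0.

0


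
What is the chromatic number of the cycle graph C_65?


An odd cycle cannot be 2-colored: alternating two colors around the cycle returns to the start with a conflict.
Since 65 is odd, three colors are required (and three suffice).
Chromatic number = 3.

3


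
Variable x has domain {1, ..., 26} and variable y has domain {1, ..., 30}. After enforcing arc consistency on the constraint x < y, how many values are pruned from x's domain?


For the constraint x < y, x needs a supporting value in y's domain.
x can be at most 29 (one less than y's maximum).
Valid x values from domain: 26 out of 26.
Pruned = 26 - 26 = 0.

0


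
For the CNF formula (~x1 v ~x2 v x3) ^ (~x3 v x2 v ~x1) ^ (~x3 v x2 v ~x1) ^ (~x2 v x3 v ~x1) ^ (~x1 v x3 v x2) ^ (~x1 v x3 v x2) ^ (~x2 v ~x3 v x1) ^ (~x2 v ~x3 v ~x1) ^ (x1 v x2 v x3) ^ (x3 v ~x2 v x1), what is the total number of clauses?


Each group enclosed in parentheses joined by ^ is one clause.
Counting the conjuncts: 10 clauses.

10


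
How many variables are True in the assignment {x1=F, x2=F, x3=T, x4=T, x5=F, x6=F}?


The weight is the number of variables assigned True.
True variables: x3, x4.
Weight = 2.

2


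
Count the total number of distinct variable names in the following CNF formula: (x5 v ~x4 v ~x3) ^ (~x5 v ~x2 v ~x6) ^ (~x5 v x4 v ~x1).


Identify each distinct variable in the formula.
Variables found: x1, x2, x3, x4, x5, x6.
Total distinct variables = 6.

6


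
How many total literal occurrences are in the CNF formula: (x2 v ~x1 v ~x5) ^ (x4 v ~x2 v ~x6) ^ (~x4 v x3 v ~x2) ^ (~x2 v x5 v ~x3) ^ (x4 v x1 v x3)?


Clause lengths: 3, 3, 3, 3, 3.
Sum = 3 + 3 + 3 + 3 + 3 = 15.

15


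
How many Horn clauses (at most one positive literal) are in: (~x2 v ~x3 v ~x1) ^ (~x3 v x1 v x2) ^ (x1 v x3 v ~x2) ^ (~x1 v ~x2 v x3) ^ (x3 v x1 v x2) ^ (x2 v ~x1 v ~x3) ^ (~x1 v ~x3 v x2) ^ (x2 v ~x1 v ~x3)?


A Horn clause has at most one positive literal.
Clause 1: 0 positive lit(s) -> Horn
Clause 2: 2 positive lit(s) -> not Horn
Clause 3: 2 positive lit(s) -> not Horn
Clause 4: 1 positive lit(s) -> Horn
Clause 5: 3 positive lit(s) -> not Horn
Clause 6: 1 positive lit(s) -> Horn
Clause 7: 1 positive lit(s) -> Horn
Clause 8: 1 positive lit(s) -> Horn
Total Horn clauses = 5.

5


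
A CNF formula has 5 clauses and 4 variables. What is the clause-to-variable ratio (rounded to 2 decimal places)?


Clause-to-variable ratio = clauses / variables.
5 / 4 = 1.25.

1.25


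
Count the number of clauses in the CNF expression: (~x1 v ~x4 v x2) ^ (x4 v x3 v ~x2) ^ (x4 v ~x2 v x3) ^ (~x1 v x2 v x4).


Each group enclosed in parentheses joined by ^ is one clause.
Counting the conjuncts: 4 clauses.

4


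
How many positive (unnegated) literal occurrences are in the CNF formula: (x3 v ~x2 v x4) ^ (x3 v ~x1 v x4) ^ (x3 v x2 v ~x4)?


Scan each clause for unnegated literals.
Clause 1: 2 positive; Clause 2: 2 positive; Clause 3: 2 positive.
Total positive literal occurrences = 6.

6


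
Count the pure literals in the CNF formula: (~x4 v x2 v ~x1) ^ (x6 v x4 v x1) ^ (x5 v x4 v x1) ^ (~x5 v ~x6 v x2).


A pure literal appears in only one polarity across all clauses.
Pure literals: x2 (positive only).
Count = 1.

1


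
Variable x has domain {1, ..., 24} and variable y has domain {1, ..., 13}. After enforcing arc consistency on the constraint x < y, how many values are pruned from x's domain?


For the constraint x < y, x needs a supporting value in y's domain.
x can be at most 12 (one less than y's maximum).
Valid x values from domain: 12 out of 24.
Pruned = 24 - 12 = 12.

12


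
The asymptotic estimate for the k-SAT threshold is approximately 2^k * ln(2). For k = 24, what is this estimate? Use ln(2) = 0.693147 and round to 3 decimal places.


Using the asymptotic formula: threshold ~ 2^k * ln(2).
2^24 = 16777216.
16777216 * 0.693147 = 11629076.939.

11629076.939


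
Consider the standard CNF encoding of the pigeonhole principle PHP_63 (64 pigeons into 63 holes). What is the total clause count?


The PHP encoding has two parts:
1) At-least-one-hole clauses: 64 (one per pigeon, each with 63 literals).
2) At-most-one-pigeon-per-hole clauses: 63 holes * C(64,2) = 63 * 2016 = 127008.
Total clauses = 64 + 127008 = 127072.

127072


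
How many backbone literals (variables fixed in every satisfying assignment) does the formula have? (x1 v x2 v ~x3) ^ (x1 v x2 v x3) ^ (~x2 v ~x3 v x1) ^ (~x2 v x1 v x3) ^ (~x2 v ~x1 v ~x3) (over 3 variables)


Find all satisfying assignments: 3 model(s).
Check which variables have the same value in every model.
Fixed variables: x1=T.
Backbone size = 1.

1


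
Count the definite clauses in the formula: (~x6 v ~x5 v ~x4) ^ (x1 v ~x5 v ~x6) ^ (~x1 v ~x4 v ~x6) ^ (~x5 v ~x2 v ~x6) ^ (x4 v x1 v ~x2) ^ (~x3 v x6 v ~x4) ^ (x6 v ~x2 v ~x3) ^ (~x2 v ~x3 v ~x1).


A definite clause has exactly one positive literal.
Clause 1: 0 positive -> not definite
Clause 2: 1 positive -> definite
Clause 3: 0 positive -> not definite
Clause 4: 0 positive -> not definite
Clause 5: 2 positive -> not definite
Clause 6: 1 positive -> definite
Clause 7: 1 positive -> definite
Clause 8: 0 positive -> not definite
Definite clause count = 3.

3


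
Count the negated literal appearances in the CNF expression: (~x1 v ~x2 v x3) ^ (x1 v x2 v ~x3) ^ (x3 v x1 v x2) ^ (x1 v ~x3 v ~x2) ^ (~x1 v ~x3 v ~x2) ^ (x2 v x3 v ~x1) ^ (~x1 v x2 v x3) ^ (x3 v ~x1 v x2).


Scan each clause for negated literals.
Clause 1: 2 negative; Clause 2: 1 negative; Clause 3: 0 negative; Clause 4: 2 negative; Clause 5: 3 negative; Clause 6: 1 negative; Clause 7: 1 negative; Clause 8: 1 negative.
Total negative literal occurrences = 11.

11


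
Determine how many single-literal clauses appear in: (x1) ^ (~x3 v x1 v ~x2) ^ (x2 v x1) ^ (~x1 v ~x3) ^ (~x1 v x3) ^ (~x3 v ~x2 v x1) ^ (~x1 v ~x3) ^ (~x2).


A unit clause contains exactly one literal.
Unit clauses found: (x1), (~x2).
Count = 2.

2


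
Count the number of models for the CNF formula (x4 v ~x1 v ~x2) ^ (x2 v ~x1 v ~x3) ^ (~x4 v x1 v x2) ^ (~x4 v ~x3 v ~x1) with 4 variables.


Enumerate all 16 truth assignments over 4 variables.
Test each against every clause.
Satisfying assignments found: 9.

9


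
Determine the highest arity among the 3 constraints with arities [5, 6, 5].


The arities are: 5, 6, 5.
Scan for the maximum value.
Maximum arity = 6.

6


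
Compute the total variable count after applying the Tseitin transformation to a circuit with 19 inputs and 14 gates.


The Tseitin transformation introduces one auxiliary variable per gate.
Total variables = inputs + gates = 19 + 14 = 33.

33


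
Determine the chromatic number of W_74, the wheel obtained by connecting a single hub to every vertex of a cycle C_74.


W_74 consists of the cycle C_74 together with a hub vertex adjacent to every cycle vertex.
The cycle C_74 needs 2 colors (even cycle -> 2).
The hub is adjacent to every cycle vertex, so it must receive a new color distinct from all of them.
Chromatic number = 2 + 1 = 3.

3


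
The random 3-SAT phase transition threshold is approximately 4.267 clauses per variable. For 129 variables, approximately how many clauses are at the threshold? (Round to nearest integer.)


The 3-SAT phase transition occurs at approximately 4.267 clauses per variable.
m = 4.267 * 129 = 550.443.
Rounded to nearest integer: 550.

550


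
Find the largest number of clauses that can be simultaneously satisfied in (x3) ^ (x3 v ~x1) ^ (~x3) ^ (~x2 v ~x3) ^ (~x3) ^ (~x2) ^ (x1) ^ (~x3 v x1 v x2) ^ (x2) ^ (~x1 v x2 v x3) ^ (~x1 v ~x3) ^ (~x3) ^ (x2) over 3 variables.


Enumerate all 8 truth assignments.
For each, count how many of the 13 clauses are satisfied.
The formula is not fully satisfiable, so the maximum is below 13.
Maximum simultaneously satisfiable clauses = 10.

10


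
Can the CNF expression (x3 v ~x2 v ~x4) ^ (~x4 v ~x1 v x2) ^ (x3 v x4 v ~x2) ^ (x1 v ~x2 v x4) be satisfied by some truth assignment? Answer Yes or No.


Check all 16 possible truth assignments.
Number of satisfying assignments found: 9.
The formula is satisfiable.

Yes


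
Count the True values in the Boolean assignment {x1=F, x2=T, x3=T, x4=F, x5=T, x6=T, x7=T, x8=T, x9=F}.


The weight is the number of variables assigned True.
True variables: x2, x3, x5, x6, x7, x8.
Weight = 6.

6


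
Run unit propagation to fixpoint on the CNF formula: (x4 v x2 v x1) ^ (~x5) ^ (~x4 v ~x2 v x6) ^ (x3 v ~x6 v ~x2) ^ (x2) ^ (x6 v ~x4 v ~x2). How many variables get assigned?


Unit propagation repeatedly assigns the literal in any unit clause, then simplifies.
Assignments in order: x5 = F, x2 = T.
No further unit clauses remain.
Total variables assigned = 2.

2


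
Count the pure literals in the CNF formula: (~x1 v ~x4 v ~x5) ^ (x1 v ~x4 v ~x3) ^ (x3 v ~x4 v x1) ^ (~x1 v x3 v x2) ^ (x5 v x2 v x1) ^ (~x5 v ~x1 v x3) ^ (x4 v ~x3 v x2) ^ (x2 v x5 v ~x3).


A pure literal appears in only one polarity across all clauses.
Pure literals: x2 (positive only).
Count = 1.

1


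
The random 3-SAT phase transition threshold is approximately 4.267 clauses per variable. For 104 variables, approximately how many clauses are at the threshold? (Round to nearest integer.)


The 3-SAT phase transition occurs at approximately 4.267 clauses per variable.
m = 4.267 * 104 = 443.768.
Rounded to nearest integer: 444.

444


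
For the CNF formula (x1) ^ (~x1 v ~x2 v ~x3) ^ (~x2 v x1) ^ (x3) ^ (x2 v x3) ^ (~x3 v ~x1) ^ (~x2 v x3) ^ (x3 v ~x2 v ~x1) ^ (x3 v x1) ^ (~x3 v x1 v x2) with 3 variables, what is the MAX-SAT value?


Enumerate all 8 truth assignments.
For each, count how many of the 10 clauses are satisfied.
The formula is not fully satisfiable, so the maximum is below 10.
Maximum simultaneously satisfiable clauses = 9.

9


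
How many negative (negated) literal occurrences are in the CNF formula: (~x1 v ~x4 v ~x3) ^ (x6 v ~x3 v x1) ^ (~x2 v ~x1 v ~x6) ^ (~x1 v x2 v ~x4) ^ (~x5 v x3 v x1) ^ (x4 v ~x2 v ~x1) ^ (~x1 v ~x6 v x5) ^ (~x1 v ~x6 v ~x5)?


Scan each clause for negated literals.
Clause 1: 3 negative; Clause 2: 1 negative; Clause 3: 3 negative; Clause 4: 2 negative; Clause 5: 1 negative; Clause 6: 2 negative; Clause 7: 2 negative; Clause 8: 3 negative.
Total negative literal occurrences = 17.

17


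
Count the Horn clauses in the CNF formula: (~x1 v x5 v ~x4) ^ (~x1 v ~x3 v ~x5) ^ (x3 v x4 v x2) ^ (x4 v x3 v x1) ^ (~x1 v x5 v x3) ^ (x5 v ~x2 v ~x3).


A Horn clause has at most one positive literal.
Clause 1: 1 positive lit(s) -> Horn
Clause 2: 0 positive lit(s) -> Horn
Clause 3: 3 positive lit(s) -> not Horn
Clause 4: 3 positive lit(s) -> not Horn
Clause 5: 2 positive lit(s) -> not Horn
Clause 6: 1 positive lit(s) -> Horn
Total Horn clauses = 3.

3


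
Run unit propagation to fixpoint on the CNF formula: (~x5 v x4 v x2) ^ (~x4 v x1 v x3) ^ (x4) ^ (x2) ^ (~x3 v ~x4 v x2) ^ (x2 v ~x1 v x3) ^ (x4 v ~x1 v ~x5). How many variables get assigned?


Unit propagation repeatedly assigns the literal in any unit clause, then simplifies.
Assignments in order: x4 = T, x2 = T.
No further unit clauses remain.
Total variables assigned = 2.

2


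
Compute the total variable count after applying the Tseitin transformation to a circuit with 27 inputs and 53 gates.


The Tseitin transformation introduces one auxiliary variable per gate.
Total variables = inputs + gates = 27 + 53 = 80.

80


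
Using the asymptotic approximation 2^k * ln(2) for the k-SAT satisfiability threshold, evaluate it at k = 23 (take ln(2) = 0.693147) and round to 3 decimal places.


Using the asymptotic formula: threshold ~ 2^k * ln(2).
2^23 = 8388608.
8388608 * 0.693147 = 5814538.469.

5814538.469


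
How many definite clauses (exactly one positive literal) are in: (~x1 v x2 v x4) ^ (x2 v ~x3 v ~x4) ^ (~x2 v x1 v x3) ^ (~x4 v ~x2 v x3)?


A definite clause has exactly one positive literal.
Clause 1: 2 positive -> not definite
Clause 2: 1 positive -> definite
Clause 3: 2 positive -> not definite
Clause 4: 1 positive -> definite
Definite clause count = 2.

2


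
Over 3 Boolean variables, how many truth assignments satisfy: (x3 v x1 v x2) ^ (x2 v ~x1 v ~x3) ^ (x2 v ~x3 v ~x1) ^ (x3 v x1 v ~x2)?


Enumerate all 8 truth assignments over 3 variables.
Test each against every clause.
Satisfying assignments found: 5.

5


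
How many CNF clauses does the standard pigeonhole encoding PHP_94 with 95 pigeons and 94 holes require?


The PHP encoding has two parts:
1) At-least-one-hole clauses: 95 (one per pigeon, each with 94 literals).
2) At-most-one-pigeon-per-hole clauses: 94 holes * C(95,2) = 94 * 4465 = 419710.
Total clauses = 95 + 419710 = 419805.

419805


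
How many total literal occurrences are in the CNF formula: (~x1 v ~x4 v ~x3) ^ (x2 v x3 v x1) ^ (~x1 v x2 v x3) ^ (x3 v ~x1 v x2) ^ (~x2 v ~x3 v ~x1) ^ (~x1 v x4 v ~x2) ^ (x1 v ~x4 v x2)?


Clause lengths: 3, 3, 3, 3, 3, 3, 3.
Sum = 3 + 3 + 3 + 3 + 3 + 3 + 3 = 21.

21


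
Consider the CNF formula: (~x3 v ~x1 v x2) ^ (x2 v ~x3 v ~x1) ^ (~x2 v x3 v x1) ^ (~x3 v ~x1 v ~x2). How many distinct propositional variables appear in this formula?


Identify each distinct variable in the formula.
Variables found: x1, x2, x3.
Total distinct variables = 3.

3


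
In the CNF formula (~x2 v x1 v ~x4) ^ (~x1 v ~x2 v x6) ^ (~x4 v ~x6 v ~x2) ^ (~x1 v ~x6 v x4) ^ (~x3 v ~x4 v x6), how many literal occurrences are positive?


Scan each clause for unnegated literals.
Clause 1: 1 positive; Clause 2: 1 positive; Clause 3: 0 positive; Clause 4: 1 positive; Clause 5: 1 positive.
Total positive literal occurrences = 4.

4


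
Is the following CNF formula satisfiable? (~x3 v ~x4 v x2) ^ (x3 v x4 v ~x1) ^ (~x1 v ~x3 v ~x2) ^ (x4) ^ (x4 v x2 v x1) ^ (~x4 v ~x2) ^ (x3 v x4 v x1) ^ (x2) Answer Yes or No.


Check all 16 possible truth assignments.
Number of satisfying assignments found: 0.
The formula is unsatisfiable.

No


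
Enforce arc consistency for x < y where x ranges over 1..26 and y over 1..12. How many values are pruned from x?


For the constraint x < y, x needs a supporting value in y's domain.
x can be at most 11 (one less than y's maximum).
Valid x values from domain: 11 out of 26.
Pruned = 26 - 11 = 15.

15


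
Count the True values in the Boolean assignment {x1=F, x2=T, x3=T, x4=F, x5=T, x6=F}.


The weight is the number of variables assigned True.
True variables: x2, x3, x5.
Weight = 3.

3


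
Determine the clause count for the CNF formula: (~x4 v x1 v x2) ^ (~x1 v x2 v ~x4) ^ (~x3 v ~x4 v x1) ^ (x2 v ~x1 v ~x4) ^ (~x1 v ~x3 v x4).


Each group enclosed in parentheses joined by ^ is one clause.
Counting the conjuncts: 5 clauses.

5


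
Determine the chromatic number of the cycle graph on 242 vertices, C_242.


A cycle on an even number of vertices is bipartite: alternate two colors around the cycle.
Since 242 is even, two colors suffice, and at least two are needed because the graph has edges.
Chromatic number = 2.

2


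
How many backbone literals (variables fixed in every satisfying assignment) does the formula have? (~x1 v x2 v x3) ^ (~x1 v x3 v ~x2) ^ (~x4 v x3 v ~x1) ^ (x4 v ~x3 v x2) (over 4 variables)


Find all satisfying assignments: 10 model(s).
Check which variables have the same value in every model.
No variable is fixed across all models.
Backbone size = 0.

0


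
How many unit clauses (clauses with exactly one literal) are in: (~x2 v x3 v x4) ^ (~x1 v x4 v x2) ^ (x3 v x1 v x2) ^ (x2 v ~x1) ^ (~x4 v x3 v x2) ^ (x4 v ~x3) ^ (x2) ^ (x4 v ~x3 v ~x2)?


A unit clause contains exactly one literal.
Unit clauses found: (x2).
Count = 1.

1


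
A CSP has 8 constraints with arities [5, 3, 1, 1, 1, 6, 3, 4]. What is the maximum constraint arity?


The arities are: 5, 3, 1, 1, 1, 6, 3, 4.
Scan for the maximum value.
Maximum arity = 6.

6


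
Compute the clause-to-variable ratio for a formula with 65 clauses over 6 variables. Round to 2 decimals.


Clause-to-variable ratio = clauses / variables.
65 / 6 = 10.83.

10.83


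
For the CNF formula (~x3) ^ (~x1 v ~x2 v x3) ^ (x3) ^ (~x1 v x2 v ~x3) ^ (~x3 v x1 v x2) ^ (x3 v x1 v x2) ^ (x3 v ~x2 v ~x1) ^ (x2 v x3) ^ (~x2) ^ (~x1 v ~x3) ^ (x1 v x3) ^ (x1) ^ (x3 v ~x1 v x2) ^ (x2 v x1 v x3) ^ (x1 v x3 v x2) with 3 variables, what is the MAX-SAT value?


Enumerate all 8 truth assignments.
For each, count how many of the 15 clauses are satisfied.
The formula is not fully satisfiable, so the maximum is below 15.
Maximum simultaneously satisfiable clauses = 12.

12


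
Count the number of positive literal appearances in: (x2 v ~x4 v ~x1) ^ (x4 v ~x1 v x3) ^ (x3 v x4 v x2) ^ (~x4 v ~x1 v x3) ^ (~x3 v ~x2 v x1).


Scan each clause for unnegated literals.
Clause 1: 1 positive; Clause 2: 2 positive; Clause 3: 3 positive; Clause 4: 1 positive; Clause 5: 1 positive.
Total positive literal occurrences = 8.

8


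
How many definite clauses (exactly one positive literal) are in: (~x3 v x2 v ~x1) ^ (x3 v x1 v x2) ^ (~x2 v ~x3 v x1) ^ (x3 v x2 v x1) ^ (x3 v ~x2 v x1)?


A definite clause has exactly one positive literal.
Clause 1: 1 positive -> definite
Clause 2: 3 positive -> not definite
Clause 3: 1 positive -> definite
Clause 4: 3 positive -> not definite
Clause 5: 2 positive -> not definite
Definite clause count = 2.

2


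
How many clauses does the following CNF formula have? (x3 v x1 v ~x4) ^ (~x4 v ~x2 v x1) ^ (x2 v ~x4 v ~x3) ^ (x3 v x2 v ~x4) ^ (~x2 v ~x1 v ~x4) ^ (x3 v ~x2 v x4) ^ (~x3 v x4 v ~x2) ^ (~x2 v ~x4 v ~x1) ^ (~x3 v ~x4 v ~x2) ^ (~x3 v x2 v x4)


Each group enclosed in parentheses joined by ^ is one clause.
Counting the conjuncts: 10 clauses.

10


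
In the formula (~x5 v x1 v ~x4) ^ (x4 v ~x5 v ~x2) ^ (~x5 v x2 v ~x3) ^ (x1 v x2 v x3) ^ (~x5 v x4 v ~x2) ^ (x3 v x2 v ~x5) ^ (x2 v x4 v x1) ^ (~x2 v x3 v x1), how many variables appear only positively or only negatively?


A pure literal appears in only one polarity across all clauses.
Pure literals: x1 (positive only), x5 (negative only).
Count = 2.

2


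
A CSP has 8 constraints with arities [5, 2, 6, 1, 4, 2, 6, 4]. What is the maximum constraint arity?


The arities are: 5, 2, 6, 1, 4, 2, 6, 4.
Scan for the maximum value.
Maximum arity = 6.

6


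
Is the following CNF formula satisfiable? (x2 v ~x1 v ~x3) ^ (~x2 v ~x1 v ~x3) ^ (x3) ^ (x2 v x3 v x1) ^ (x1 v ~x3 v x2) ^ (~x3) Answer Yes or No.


Check all 8 possible truth assignments.
Number of satisfying assignments found: 0.
The formula is unsatisfiable.

No


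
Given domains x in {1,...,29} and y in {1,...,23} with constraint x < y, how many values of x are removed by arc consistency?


For the constraint x < y, x needs a supporting value in y's domain.
x can be at most 22 (one less than y's maximum).
Valid x values from domain: 22 out of 29.
Pruned = 29 - 22 = 7.

7


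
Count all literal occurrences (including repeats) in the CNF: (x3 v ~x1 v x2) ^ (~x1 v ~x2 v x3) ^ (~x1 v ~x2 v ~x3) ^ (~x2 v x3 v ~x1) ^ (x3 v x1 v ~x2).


Clause lengths: 3, 3, 3, 3, 3.
Sum = 3 + 3 + 3 + 3 + 3 = 15.

15


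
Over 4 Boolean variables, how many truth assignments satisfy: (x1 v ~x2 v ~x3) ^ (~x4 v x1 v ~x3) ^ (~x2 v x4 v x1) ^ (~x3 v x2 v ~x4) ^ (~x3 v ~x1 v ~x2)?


Enumerate all 16 truth assignments over 4 variables.
Test each against every clause.
Satisfying assignments found: 9.

9
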